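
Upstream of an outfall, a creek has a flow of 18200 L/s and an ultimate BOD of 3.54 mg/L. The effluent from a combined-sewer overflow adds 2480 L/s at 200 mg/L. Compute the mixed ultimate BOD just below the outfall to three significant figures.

Flow-weighted mixing: C = (Q_r C_r + Q_w C_w)/(Q_r + Q_w)
= (18200×3.54 + 2480×200)/(18200 + 2480) = 560400/20680 = 27.10 mg/L.

27.1 mg/L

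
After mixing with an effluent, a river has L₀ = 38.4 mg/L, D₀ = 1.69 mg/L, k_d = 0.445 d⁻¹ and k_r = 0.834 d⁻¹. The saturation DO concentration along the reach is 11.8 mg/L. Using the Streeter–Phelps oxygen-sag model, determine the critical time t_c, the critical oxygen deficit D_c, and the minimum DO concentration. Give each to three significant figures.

t_c ≈ 1.51 d; D_c ≈ 10.4 mg/L; min DO ≈ 1.35 mg/L

With k_r/k_d = 1.874 and 1 − D₀(k_r−k_d)/(k_d L₀) = 0.9615,
t_c = ln(1.874 × 0.9615) / (0.834 − 0.445) = ln(1.802) / 0.3890 = 0.5889/0.3890 = 1.514 d.
D_c = (k_d/k_r) L₀ e^(−k_d t_c) = (0.445/0.834) × 38.4 × e^(−0.445×1.514) = 0.5336 × 38.4 × 0.5098 = 10.45 mg/L.
Minimum DO = C_s − D_c = 11.8 − 10.45 = 1.354 mg/L.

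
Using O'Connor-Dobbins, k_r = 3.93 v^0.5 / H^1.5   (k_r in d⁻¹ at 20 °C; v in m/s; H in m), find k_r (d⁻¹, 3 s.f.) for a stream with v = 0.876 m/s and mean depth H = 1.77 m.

k_r ≈ 1.56 d⁻¹

k_r = 3.93 × 0.876^0.5 / 1.77^1.5 = 3.93 × 0.9359 / 2.355 = 1.562 d⁻¹.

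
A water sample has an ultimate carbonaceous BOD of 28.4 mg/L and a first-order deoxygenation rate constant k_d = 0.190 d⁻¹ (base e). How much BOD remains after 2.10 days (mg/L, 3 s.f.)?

L ≈ 19.1 mg/L

L_t = L₀ e^(−k_d t) = 28.4 × e^(−0.190×2.10) = 28.4 × 0.6710 = 19.06 mg/L.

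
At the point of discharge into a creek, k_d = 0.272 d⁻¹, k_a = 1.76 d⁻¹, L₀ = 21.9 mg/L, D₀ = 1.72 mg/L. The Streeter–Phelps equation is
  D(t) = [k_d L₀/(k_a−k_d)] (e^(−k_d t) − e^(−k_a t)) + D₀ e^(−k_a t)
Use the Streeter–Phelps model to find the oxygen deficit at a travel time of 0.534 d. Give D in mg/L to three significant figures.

k_d L₀/(k_a−k_d) = 0.272×21.9/(1.76−0.272) = 5.957/1.488 = 4.003 mg/L.
e^(−k_d t) = e^(−0.272×0.5340) = 0.8648; e^(−k_a t) = e^(−1.76×0.5340) = 0.3907.
D = 4.003 × (0.8648 − 0.3907) + 1.72 × 0.3907 = 1.898 + 0.6720 = 2.570 mg/L.

D ≈ 2.57 mg/L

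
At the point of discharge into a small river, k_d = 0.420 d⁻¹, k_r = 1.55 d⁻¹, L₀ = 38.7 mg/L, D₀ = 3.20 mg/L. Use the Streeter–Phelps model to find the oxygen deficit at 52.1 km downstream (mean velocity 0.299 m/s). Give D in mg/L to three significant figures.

Travel time t = x/v = 52.1 km / (0.299 m/s) = 52100 m / 0.299 m/s = 174200 s = 2.017 d.
k_d L₀/(k_r−k_d) = 0.420×38.7/(1.55−0.420) = 16.25/1.130 = 14.38 mg/L.
e^(−k_d t) = e^(−0.420×2.017) = 0.4287; e^(−k_r t) = e^(−1.55×2.017) = 0.04389.
D = 14.38 × (0.4287 − 0.04389) + 3.20 × 0.04389 = 5.535 + 0.1405 = 5.675 mg/L.

D ≈ 5.68 mg/L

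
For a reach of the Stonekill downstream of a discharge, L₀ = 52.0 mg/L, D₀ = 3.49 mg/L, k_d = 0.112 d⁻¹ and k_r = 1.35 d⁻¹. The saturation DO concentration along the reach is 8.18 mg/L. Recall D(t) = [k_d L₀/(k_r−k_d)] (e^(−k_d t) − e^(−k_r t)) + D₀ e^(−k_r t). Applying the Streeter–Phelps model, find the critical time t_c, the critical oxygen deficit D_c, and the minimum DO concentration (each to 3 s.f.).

t_c ≈ 0.917 d; D_c ≈ 3.89 mg/L; min DO ≈ 4.29 mg/L

At the critical point dD/dt = 0, so k_d L₀ e^(−k_d t) = k_r D. Substituting D(t) from the Streeter–Phelps equation and solving for t gives
t_c = ln[(k_r/k_d)(1 − D₀(k_r−k_d)/(k_d L₀))] / (k_r−k_d).
Here k_r−k_d = 1.238 d⁻¹ and 1 − D₀(k_r−k_d)/(k_d L₀) = 1 − 3.49×1.238/(0.112×52.0) = 0.2581, so
t_c = ln(12.05 × 0.2581) / 1.238 = 1.135 / 1.238 = 0.9169 d.
D_c = (k_d/k_r) L₀ e^(−k_d t_c) = (0.112/1.35) × 52.0 × e^(−0.112×0.9169) = 0.08296 × 52.0 × 0.9024 = 3.893 mg/L.
Minimum DO = C_s − D_c = 8.18 − 3.893 = 4.287 mg/L.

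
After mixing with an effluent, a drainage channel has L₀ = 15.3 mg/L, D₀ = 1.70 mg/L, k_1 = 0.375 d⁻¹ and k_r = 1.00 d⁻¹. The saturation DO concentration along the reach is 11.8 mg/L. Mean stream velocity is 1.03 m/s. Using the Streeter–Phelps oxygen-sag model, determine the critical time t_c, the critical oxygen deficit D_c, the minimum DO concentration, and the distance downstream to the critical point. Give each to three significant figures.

t_c ≈ 1.24 d; D_c ≈ 3.60 mg/L; min DO ≈ 8.20 mg/L; x_c ≈ 110 km

At the critical point dD/dt = 0, so k_1 L₀ e^(−k_1 t) = k_r D. Substituting D(t) from the Streeter–Phelps equation and solving for t gives
t_c = ln[(k_r/k_1)(1 − D₀(k_r−k_1)/(k_1 L₀))] / (k_r−k_1).
Here k_r−k_1 = 0.6250 d⁻¹ and 1 − D₀(k_r−k_1)/(k_1 L₀) = 1 − 1.70×0.6250/(0.375×15.3) = 0.8148, so
t_c = ln(2.667 × 0.8148) / 0.6250 = 0.7760 / 0.6250 = 1.242 d.
L(t_c) = L₀ e^(−k_1 t_c) = 15.3 × 0.6277 = 9.605 mg/L, and at the critical point k_r D_c = k_1 L, so D_c = (0.375/1.00) × 9.605 = 3.602 mg/L.
Minimum DO = C_s − D_c = 11.8 − 3.602 = 8.198 mg/L.
x_c = v t_c = 1.03 m/s × 1.242 d × 86400 s/d = 110500 m ≈ 110 km.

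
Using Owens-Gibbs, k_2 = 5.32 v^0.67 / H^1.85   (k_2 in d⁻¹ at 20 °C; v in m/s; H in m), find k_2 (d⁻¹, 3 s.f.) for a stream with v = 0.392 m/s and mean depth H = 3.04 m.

k_2 ≈ 0.363 d⁻¹

k_2 = 5.32 × 0.392^0.67 / 3.04^1.85 = 5.32 × 0.5340 / 7.822 = 0.3632 d⁻¹.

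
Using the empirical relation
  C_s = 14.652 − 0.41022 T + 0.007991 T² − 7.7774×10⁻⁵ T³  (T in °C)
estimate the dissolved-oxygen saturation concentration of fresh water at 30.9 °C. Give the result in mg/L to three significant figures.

C_s = 14.652 − 0.41022×30.9 + 0.007991×30.9² − 7.7774×10⁻⁵×30.9³ = 7.311 mg/L.

C_s ≈ 7.31 mg/L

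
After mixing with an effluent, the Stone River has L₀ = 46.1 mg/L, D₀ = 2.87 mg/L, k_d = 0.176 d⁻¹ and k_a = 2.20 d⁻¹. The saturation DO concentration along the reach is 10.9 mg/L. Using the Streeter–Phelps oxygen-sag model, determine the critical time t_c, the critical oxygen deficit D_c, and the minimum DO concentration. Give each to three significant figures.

t_c = [1/(k_a−k_d)] ln[(k_a/k_d)(1 − D₀(k_a−k_d)/(k_d L₀))]
= [1/(2.20−0.176)] ln[(2.20/0.176)(1 − 2.87×2.024/(0.176×46.1))]
= (1/2.024) ln[12.50 × 0.2841] = 0.4941 × ln(3.551) = 0.4941 × 1.267 = 0.6261 d.
L(t_c) = L₀ e^(−k_d t_c) = 46.1 × 0.8957 = 41.29 mg/L, and at the critical point k_a D_c = k_d L, so D_c = (0.176/2.20) × 41.29 = 3.303 mg/L.
Minimum DO = C_s − D_c = 10.9 − 3.303 = 7.597 mg/L.

t_c ≈ 0.626 d; D_c ≈ 3.30 mg/L; min DO ≈ 7.60 mg/L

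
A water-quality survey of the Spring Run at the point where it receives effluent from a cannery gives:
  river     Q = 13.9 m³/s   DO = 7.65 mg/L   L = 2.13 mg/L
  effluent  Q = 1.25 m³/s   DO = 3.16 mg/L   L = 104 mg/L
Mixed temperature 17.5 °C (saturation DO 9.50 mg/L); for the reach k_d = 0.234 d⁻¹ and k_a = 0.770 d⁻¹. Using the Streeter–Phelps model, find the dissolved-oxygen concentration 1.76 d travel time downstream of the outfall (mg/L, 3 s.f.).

Mixed DO = (13.9×7.65 + 1.25×3.16)/(13.9+1.25) = 110.3/15.15 = 7.280 mg/L.
Mixed L₀ = (13.9×2.13 + 1.25×104)/(15.15) = 159.6/15.15 = 10.54 mg/L.
Initial deficit D₀ = C_s − DO₀ = 9.50 − 7.280 = 2.220 mg/L.
D(1.76) = [0.234×10.54/(0.770−0.234)](e^(−0.234×1.76) − e^(−0.770×1.76)) + 2.220 e^(−0.770×1.76)
= 4.599 × (0.6624 − 0.2579) + 2.220 × 0.2579 = 2.433 mg/L.
DO = 9.50 − 2.433 = 7.067 mg/L.

DO ≈ 7.07 mg/L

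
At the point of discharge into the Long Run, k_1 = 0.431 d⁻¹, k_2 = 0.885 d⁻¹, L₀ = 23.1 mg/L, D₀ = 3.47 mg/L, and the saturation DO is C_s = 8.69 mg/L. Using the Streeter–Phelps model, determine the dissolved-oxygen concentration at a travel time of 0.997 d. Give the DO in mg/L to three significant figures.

DO ≈ 2.06 mg/L

k_1 L₀/(k_2−k_1) = 0.431×23.1/(0.885−0.431) = 9.956/0.4540 = 21.93 mg/L.
e^(−k_1 t) = e^(−0.431×0.9970) = 0.6507; e^(−k_2 t) = e^(−0.885×0.9970) = 0.4138.
D = 21.93 × (0.6507 − 0.4138) + 3.47 × 0.4138 = 5.195 + 1.436 = 6.631 mg/L.
DO = C_s − D = 8.69 − 6.631 = 2.059 mg/L.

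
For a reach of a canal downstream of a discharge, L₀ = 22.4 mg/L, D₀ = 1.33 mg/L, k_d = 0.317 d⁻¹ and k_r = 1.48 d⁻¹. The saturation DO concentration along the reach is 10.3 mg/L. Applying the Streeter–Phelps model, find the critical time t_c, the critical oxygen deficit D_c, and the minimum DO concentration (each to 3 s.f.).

t_c ≈ 1.11 d; D_c ≈ 3.37 mg/L; min DO ≈ 6.93 mg/L

t_c = [1/(k_r−k_d)] ln[(k_r/k_d)(1 − D₀(k_r−k_d)/(k_d L₀))]
= [1/(1.48−0.317)] ln[(1.48/0.317)(1 − 1.33×1.163/(0.317×22.4))]
= (1/1.163) ln[4.669 × 0.7822] = 0.8598 × ln(3.652) = 0.8598 × 1.295 = 1.114 d.
D_c = (k_d/k_r) L₀ e^(−k_d t_c) = (0.317/1.48) × 22.4 × e^(−0.317×1.114) = 0.2142 × 22.4 × 0.7026 = 3.371 mg/L.
Minimum DO = C_s − D_c = 10.3 − 3.371 = 6.929 mg/L.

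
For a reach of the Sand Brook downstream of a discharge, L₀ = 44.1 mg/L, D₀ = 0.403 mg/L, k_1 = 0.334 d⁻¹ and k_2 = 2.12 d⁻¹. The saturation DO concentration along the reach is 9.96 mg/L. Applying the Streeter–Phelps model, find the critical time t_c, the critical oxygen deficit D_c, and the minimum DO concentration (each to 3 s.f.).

With k_2/k_1 = 6.347 and 1 − D₀(k_2−k_1)/(k_1 L₀) = 0.9511,
t_c = ln(6.347 × 0.9511) / (2.12 − 0.334) = ln(6.037) / 1.786 = 1.798/1.786 = 1.007 d.
L(t_c) = L₀ e^(−k_1 t_c) = 44.1 × 0.7145 = 31.51 mg/L, and at the critical point k_2 D_c = k_1 L, so D_c = (0.334/2.12) × 31.51 = 4.964 mg/L.
Minimum DO = C_s − D_c = 9.96 − 4.964 = 4.996 mg/L.

t_c ≈ 1.01 d; D_c ≈ 4.96 mg/L; min DO ≈ 5.00 mg/L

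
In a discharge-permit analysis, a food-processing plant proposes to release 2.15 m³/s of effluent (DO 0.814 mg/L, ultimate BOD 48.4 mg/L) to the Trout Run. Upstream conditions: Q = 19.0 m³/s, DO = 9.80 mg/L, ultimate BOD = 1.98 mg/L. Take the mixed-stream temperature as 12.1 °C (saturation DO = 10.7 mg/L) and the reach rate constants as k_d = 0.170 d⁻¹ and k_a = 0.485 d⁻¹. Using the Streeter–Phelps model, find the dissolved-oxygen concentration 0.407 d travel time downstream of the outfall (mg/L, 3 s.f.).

DO ≈ 8.81 mg/L

Mixed DO = (19.0×9.80 + 2.15×0.814)/(19.0+2.15) = 188.0/21.15 = 8.887 mg/L.
Mixed L₀ = (19.0×1.98 + 2.15×48.4)/(21.15) = 141.7/21.15 = 6.699 mg/L.
Initial deficit D₀ = C_s − DO₀ = 10.7 − 8.887 = 1.813 mg/L.
D(0.407) = [0.170×6.699/(0.485−0.170)](e^(−0.170×0.407) − e^(−0.485×0.407)) + 1.813 e^(−0.485×0.407)
= 3.615 × (0.9331 − 0.8209) + 1.813 × 0.8209 = 1.895 mg/L.
DO = 10.7 − 1.895 = 8.805 mg/L.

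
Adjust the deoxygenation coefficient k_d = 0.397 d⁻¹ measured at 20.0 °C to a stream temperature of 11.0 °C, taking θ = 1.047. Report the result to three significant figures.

k_d ≈ 0.263 d⁻¹

k_d(T₂) = k_d(T₁) · θ^(T₂−T₁) = 0.397 × 1.047^(11.0−20.0)
= 0.397 × 1.047^-9.00 = 0.397 × 0.6614 = 0.2626 d⁻¹.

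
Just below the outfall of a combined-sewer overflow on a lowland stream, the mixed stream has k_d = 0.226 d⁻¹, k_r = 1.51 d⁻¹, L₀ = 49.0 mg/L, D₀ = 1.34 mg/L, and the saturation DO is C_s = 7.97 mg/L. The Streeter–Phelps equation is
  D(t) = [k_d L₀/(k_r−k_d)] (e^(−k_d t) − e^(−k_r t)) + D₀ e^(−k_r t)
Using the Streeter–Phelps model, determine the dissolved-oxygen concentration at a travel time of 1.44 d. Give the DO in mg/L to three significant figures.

k_d L₀/(k_r−k_d) = 0.226×49.0/(1.51−0.226) = 11.07/1.284 = 8.625 mg/L.
e^(−k_d t) = e^(−0.226×1.440) = 0.7222; e^(−k_r t) = e^(−1.51×1.440) = 0.1137.
D = 8.625 × (0.7222 − 0.1137) + 1.34 × 0.1137 = 5.248 + 0.1523 = 5.401 mg/L.
DO = C_s − D = 7.97 − 5.401 = 2.569 mg/L.

DO ≈ 2.57 mg/L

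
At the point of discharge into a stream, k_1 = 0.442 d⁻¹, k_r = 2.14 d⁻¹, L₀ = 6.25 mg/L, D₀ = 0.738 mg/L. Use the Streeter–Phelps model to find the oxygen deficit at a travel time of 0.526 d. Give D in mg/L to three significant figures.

D ≈ 1.00 mg/L

k_1 L₀/(k_r−k_1) = 0.442×6.25/(2.14−0.442) = 2.763/1.698 = 1.627 mg/L.
e^(−k_1 t) = e^(−0.442×0.5260) = 0.7926; e^(−k_r t) = e^(−2.14×0.5260) = 0.3244.
D = 1.627 × (0.7926 − 0.3244) + 0.738 × 0.3244 = 0.7616 + 0.2394 = 1.001 mg/L.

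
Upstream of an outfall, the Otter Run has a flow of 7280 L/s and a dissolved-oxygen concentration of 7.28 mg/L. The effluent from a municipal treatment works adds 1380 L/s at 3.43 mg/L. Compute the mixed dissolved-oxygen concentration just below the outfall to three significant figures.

6.67 mg/L

Flow-weighted mixing: C = (Q_r C_r + Q_w C_w)/(Q_r + Q_w)
= (7280×7.28 + 1380×3.43)/(7280 + 1380) = 57730/8660 = 6.666 mg/L.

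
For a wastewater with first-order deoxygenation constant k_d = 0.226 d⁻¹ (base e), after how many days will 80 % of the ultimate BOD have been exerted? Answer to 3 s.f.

t ≈ 7.12 d

y/L₀ = 1 − e^(−k_d t) = 0.80 ⇒ e^(−k_d t) = 0.200
t = −ln(0.200) / 0.226 = 1.609 / 0.226 = 7.121 d.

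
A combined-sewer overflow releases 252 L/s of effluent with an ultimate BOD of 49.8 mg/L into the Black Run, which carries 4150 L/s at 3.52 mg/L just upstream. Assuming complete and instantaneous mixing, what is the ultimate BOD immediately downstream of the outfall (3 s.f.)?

Flow-weighted mixing: C = (Q_r C_r + Q_w C_w)/(Q_r + Q_w)
= (4150×3.52 + 252×49.8)/(4150 + 252) = 27160/4402 = 6.169 mg/L.

6.17 mg/L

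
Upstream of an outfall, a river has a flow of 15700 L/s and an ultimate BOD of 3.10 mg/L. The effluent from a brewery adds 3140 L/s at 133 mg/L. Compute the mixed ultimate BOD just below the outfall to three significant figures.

24.8 mg/L

Flow-weighted mixing: C = (Q_r C_r + Q_w C_w)/(Q_r + Q_w)
= (15700×3.10 + 3140×133)/(15700 + 3140) = 466300/18840 = 24.75 mg/L.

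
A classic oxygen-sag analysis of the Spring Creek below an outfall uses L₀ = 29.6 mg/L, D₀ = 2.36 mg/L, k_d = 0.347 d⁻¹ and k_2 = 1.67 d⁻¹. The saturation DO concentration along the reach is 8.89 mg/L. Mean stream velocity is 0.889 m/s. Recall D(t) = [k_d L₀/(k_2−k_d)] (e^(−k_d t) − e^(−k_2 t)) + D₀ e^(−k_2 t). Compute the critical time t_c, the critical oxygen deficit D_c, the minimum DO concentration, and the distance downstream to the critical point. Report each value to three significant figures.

t_c ≈ 0.914 d; D_c ≈ 4.48 mg/L; min DO ≈ 4.41 mg/L; x_c ≈ 70.2 km

At the critical point dD/dt = 0, so k_d L₀ e^(−k_d t) = k_2 D. Substituting D(t) from the Streeter–Phelps equation and solving for t gives
t_c = ln[(k_2/k_d)(1 − D₀(k_2−k_d)/(k_d L₀))] / (k_2−k_d).
Here k_2−k_d = 1.323 d⁻¹ and 1 − D₀(k_2−k_d)/(k_d L₀) = 1 − 2.36×1.323/(0.347×29.6) = 0.6960, so
t_c = ln(4.813 × 0.6960) / 1.323 = 1.209 / 1.323 = 0.9137 d.
L(t_c) = L₀ e^(−k_d t_c) = 29.6 × 0.7283 = 21.56 mg/L, and at the critical point k_2 D_c = k_d L, so D_c = (0.347/1.67) × 21.56 = 4.479 mg/L.
Minimum DO = C_s − D_c = 8.89 − 4.479 = 4.411 mg/L.
x_c = v t_c = 0.889 m/s × 0.9137 d × 86400 s/d = 70180 m ≈ 70.2 km.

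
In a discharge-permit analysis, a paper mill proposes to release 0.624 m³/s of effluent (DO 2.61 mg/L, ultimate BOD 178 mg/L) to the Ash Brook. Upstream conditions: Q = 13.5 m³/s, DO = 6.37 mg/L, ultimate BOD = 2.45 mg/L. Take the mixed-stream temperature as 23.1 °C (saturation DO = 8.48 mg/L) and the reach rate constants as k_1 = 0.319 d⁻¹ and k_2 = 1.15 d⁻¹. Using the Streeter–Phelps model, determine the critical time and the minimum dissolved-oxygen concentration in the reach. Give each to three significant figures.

t_c ≈ 0.496 d; minimum DO ≈ 6.06 mg/L

Mixed DO = (13.5×6.37 + 0.624×2.61)/(13.5+0.624) = 87.62/14.12 = 6.204 mg/L.
Mixed L₀ = (13.5×2.45 + 0.624×178)/(14.12) = 144.1/14.12 = 10.21 mg/L.
Initial deficit D₀ = C_s − DO₀ = 8.48 − 6.204 = 2.276 mg/L.
t_c = (1/0.8310) ln[(1.15/0.319)(1 − 2.276×0.8310/(0.319×10.21))] = 1.203 × ln(1.511) = 0.4964 d.
D_c = (0.319/1.15) × 10.21 × e^(−0.319×0.4964) = 0.2774 × 10.21 × 0.8536 = 2.416 mg/L.
Minimum DO = 8.48 − 2.416 = 6.064 mg/L.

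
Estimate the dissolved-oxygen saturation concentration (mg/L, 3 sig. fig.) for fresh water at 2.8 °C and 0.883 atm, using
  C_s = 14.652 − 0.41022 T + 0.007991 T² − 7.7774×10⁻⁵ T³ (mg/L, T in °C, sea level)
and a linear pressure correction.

C_s ≈ 12.0 mg/L

At sea level: C_s = 14.652 − 0.41022×2.8 + 0.007991×2.8² − 7.7774×10⁻⁵×2.8³ = 13.56 mg/L.
Pressure correction: C_s' = 13.56 × 0.883 = 11.98 mg/L.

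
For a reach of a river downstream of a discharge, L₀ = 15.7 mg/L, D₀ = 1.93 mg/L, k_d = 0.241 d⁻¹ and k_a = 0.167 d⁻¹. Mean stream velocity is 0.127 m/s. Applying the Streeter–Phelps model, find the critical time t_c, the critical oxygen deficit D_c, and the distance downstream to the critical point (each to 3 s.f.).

t_c ≈ 4.46 d; D_c ≈ 7.74 mg/L; x_c ≈ 48.9 km

At the critical point dD/dt = 0, so k_d L₀ e^(−k_d t) = k_a D. Substituting D(t) from the Streeter–Phelps equation and solving for t gives
t_c = ln[(k_a/k_d)(1 − D₀(k_a−k_d)/(k_d L₀))] / (k_a−k_d).
Here k_a−k_d = -0.07400 d⁻¹ and 1 − D₀(k_a−k_d)/(k_d L₀) = 1 − 1.93×-0.07400/(0.241×15.7) = 1.038, so
t_c = ln(0.6929 × 1.038) / -0.07400 = -0.3298 / -0.07400 = 4.456 d.
L(t_c) = L₀ e^(−k_d t_c) = 15.7 × 0.3417 = 5.364 mg/L, and at the critical point k_a D_c = k_d L, so D_c = (0.241/0.167) × 5.364 = 7.741 mg/L.
x_c = v t_c = 0.127 m/s × 4.456 d × 86400 s/d = 48900 m ≈ 48.9 km.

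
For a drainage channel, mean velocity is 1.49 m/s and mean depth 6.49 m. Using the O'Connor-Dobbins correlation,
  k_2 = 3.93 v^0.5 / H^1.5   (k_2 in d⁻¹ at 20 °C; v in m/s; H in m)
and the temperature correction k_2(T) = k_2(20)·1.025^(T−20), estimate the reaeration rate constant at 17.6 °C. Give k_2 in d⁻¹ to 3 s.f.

k_2 ≈ 0.273 d⁻¹

k_2(20) = 3.93 × 1.49^0.5 / 6.49^1.5 = 3.93 × 1.221 / 16.53 = 0.2901 d⁻¹.
k_2(17.6) = 0.2901 × 1.025^(17.6−20) = 0.2901 × 0.9425 = 0.2735 d⁻¹.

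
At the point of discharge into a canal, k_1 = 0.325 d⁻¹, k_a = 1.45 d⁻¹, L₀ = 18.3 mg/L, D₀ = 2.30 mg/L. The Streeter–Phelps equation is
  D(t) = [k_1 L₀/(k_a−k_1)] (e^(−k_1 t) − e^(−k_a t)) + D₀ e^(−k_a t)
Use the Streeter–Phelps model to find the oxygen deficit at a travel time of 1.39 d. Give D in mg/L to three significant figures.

D ≈ 2.97 mg/L

k_1 L₀/(k_a−k_1) = 0.325×18.3/(1.45−0.325) = 5.948/1.125 = 5.287 mg/L.
e^(−k_1 t) = e^(−0.325×1.390) = 0.6365; e^(−k_a t) = e^(−1.45×1.390) = 0.1333.
D = 5.287 × (0.6365 − 0.1333) + 2.30 × 0.1333 = 2.661 + 0.3065 = 2.967 mg/L.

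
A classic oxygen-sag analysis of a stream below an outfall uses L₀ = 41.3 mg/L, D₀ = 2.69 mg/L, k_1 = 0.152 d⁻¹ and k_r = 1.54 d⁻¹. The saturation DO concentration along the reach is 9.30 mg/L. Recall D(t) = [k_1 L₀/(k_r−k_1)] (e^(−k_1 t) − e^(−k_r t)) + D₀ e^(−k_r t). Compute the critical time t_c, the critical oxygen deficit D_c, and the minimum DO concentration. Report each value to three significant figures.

t_c ≈ 1.02 d; D_c ≈ 3.49 mg/L; min DO ≈ 5.81 mg/L

With k_r/k_1 = 10.13 and 1 − D₀(k_r−k_1)/(k_1 L₀) = 0.4052,
t_c = ln(10.13 × 0.4052) / (1.54 − 0.152) = ln(4.106) / 1.388 = 1.412/1.388 = 1.018 d.
L(t_c) = L₀ e^(−k_1 t_c) = 41.3 × 0.8567 = 35.38 mg/L, and at the critical point k_r D_c = k_1 L, so D_c = (0.152/1.54) × 35.38 = 3.492 mg/L.
Minimum DO = C_s − D_c = 9.30 − 3.492 = 5.808 mg/L.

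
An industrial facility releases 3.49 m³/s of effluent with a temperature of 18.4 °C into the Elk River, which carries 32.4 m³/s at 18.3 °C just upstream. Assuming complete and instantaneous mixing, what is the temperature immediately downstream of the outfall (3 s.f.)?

18.3 °C

Flow-weighted mixing: C = (Q_r C_r + Q_w C_w)/(Q_r + Q_w)
= (32.4×18.3 + 3.49×18.4)/(32.4 + 3.49) = 657.1/35.89 = 18.31 °C.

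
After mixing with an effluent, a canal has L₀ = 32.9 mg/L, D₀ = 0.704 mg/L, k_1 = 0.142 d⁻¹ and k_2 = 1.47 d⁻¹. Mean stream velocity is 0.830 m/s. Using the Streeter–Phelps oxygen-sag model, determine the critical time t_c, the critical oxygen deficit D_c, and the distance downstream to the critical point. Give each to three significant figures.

t_c ≈ 1.59 d; D_c ≈ 2.54 mg/L; x_c ≈ 114 km

With k_2/k_1 = 10.35 and 1 − D₀(k_2−k_1)/(k_1 L₀) = 0.7999,
t_c = ln(10.35 × 0.7999) / (1.47 − 0.142) = ln(8.280) / 1.328 = 2.114/1.328 = 1.592 d.
L(t_c) = L₀ e^(−k_1 t_c) = 32.9 × 0.7977 = 26.24 mg/L, and at the critical point k_2 D_c = k_1 L, so D_c = (0.142/1.47) × 26.24 = 2.535 mg/L.
x_c = v t_c = 0.830 m/s × 1.592 d × 86400 s/d = 114200 m ≈ 114 km.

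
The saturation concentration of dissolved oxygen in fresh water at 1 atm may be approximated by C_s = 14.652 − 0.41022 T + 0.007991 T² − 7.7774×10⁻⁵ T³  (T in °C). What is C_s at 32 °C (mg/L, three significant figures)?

C_s = 14.652 − 0.41022×32 + 0.007991×32² − 7.7774×10⁻⁵×32³ = 7.159 mg/L.

C_s ≈ 7.16 mg/L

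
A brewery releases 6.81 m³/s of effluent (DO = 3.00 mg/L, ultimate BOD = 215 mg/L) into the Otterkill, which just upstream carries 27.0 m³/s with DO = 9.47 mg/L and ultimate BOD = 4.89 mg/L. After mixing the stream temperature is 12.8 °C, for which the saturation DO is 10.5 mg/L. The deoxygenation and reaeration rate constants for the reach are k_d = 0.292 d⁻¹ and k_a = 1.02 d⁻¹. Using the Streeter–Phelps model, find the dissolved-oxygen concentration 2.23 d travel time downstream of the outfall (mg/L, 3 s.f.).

Mixed DO = (27.0×9.47 + 6.81×3.00)/(27.0+6.81) = 276.1/33.81 = 8.167 mg/L.
Mixed L₀ = (27.0×4.89 + 6.81×215)/(33.81) = 1596/33.81 = 47.21 mg/L.
Initial deficit D₀ = C_s − DO₀ = 10.5 − 8.167 = 2.333 mg/L.
D(2.23) = [0.292×47.21/(1.02−0.292)](e^(−0.292×2.23) − e^(−1.02×2.23)) + 2.333 e^(−1.02×2.23)
= 18.94 × (0.5214 − 0.1028) + 2.333 × 0.1028 = 8.167 mg/L.
DO = 10.5 − 8.167 = 2.333 mg/L.

DO ≈ 2.33 mg/L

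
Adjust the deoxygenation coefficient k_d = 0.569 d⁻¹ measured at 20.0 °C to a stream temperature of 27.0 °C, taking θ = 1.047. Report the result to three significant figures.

k_d ≈ 0.785 d⁻¹

k_d(T₂) = k_d(T₁) · θ^(T₂−T₁) = 0.569 × 1.047^(27.0−20.0)
= 0.569 × 1.047^7.00 = 0.569 × 1.379 = 0.7848 d⁻¹.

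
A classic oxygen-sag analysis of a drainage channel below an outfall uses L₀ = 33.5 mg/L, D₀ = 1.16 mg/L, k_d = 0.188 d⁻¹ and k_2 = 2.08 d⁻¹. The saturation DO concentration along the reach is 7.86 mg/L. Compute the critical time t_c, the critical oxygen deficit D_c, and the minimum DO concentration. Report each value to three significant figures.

t_c ≈ 1.04 d; D_c ≈ 2.49 mg/L; min DO ≈ 5.37 mg/L

t_c = [1/(k_2−k_d)] ln[(k_2/k_d)(1 − D₀(k_2−k_d)/(k_d L₀))]
= [1/(2.08−0.188)] ln[(2.08/0.188)(1 − 1.16×1.892/(0.188×33.5))]
= (1/1.892) ln[11.06 × 0.6515] = 0.5285 × ln(7.208) = 0.5285 × 1.975 = 1.044 d.
L(t_c) = L₀ e^(−k_d t_c) = 33.5 × 0.8218 = 27.53 mg/L, and at the critical point k_2 D_c = k_d L, so D_c = (0.188/2.08) × 27.53 = 2.488 mg/L.
Minimum DO = C_s − D_c = 7.86 − 2.488 = 5.372 mg/L.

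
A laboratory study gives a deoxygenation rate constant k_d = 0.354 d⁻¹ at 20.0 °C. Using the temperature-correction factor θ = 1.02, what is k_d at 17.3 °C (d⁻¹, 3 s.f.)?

k_d(T₂) = k_d(T₁) · θ^(T₂−T₁) = 0.354 × 1.02^(17.3−20.0)
= 0.354 × 1.02^-2.70 = 0.354 × 0.9479 = 0.3356 d⁻¹.

k_d ≈ 0.336 d⁻¹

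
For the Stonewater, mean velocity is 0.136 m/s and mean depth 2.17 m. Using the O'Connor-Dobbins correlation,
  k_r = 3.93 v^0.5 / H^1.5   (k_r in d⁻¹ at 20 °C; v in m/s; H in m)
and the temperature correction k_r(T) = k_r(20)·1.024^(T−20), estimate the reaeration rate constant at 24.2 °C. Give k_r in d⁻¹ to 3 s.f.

k_r(20) = 3.93 × 0.136^0.5 / 2.17^1.5 = 3.93 × 0.3688 / 3.197 = 0.4534 d⁻¹.
k_r(24.2) = 0.4534 × 1.024^(24.2−20) = 0.4534 × 1.105 = 0.5009 d⁻¹.

k_r ≈ 0.501 d⁻¹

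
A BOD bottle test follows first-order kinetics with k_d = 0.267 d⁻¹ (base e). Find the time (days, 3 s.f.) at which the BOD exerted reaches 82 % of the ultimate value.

t ≈ 6.42 d

y/L₀ = 1 − e^(−k_d t) = 0.82 ⇒ e^(−k_d t) = 0.180
t = −ln(0.180) / 0.267 = 1.715 / 0.267 = 6.422 d.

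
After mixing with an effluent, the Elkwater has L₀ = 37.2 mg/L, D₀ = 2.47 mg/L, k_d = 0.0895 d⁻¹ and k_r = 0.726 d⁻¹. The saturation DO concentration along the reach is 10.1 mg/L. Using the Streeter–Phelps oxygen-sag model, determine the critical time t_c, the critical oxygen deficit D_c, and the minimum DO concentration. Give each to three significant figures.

t_c ≈ 2.28 d; D_c ≈ 3.74 mg/L; min DO ≈ 6.36 mg/L

At the critical point dD/dt = 0, so k_d L₀ e^(−k_d t) = k_r D. Substituting D(t) from the Streeter–Phelps equation and solving for t gives
t_c = ln[(k_r/k_d)(1 − D₀(k_r−k_d)/(k_d L₀))] / (k_r−k_d).
Here k_r−k_d = 0.6365 d⁻¹ and 1 − D₀(k_r−k_d)/(k_d L₀) = 1 − 2.47×0.6365/(0.0895×37.2) = 0.5278, so
t_c = ln(8.112 × 0.5278) / 0.6365 = 1.454 / 0.6365 = 2.285 d.
D_c = (k_d/k_r) L₀ e^(−k_d t_c) = (0.0895/0.726) × 37.2 × e^(−0.0895×2.285) = 0.1233 × 37.2 × 0.8151 = 3.738 mg/L.
Minimum DO = C_s − D_c = 10.1 − 3.738 = 6.362 mg/L.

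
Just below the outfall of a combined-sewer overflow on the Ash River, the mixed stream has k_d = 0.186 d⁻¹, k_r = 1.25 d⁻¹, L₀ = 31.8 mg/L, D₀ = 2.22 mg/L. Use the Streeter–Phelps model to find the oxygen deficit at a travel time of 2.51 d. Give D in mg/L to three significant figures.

D ≈ 3.34 mg/L

k_d L₀/(k_r−k_d) = 0.186×31.8/(1.25−0.186) = 5.915/1.064 = 5.559 mg/L.
e^(−k_d t) = e^(−0.186×2.510) = 0.6270; e^(−k_r t) = e^(−1.25×2.510) = 0.04339.
D = 5.559 × (0.6270 − 0.04339) + 2.22 × 0.04339 = 3.244 + 0.09633 = 3.340 mg/L.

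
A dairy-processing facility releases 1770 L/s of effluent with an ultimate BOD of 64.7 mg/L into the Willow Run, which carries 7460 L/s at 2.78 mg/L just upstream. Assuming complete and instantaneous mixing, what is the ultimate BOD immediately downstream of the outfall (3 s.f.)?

14.7 mg/L

Flow-weighted mixing: C = (Q_r C_r + Q_w C_w)/(Q_r + Q_w)
= (7460×2.78 + 1770×64.7)/(7460 + 1770) = 135300/9230 = 14.65 mg/L.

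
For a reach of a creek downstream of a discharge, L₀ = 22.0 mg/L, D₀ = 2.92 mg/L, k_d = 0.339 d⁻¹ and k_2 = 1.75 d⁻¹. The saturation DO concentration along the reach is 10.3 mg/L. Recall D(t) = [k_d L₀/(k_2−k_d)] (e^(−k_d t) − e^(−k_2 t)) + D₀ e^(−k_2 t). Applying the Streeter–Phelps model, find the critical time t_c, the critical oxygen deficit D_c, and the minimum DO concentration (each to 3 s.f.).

t_c ≈ 0.593 d; D_c ≈ 3.49 mg/L; min DO ≈ 6.81 mg/L

t_c = [1/(k_2−k_d)] ln[(k_2/k_d)(1 − D₀(k_2−k_d)/(k_d L₀))]
= [1/(1.75−0.339)] ln[(1.75/0.339)(1 − 2.92×1.411/(0.339×22.0))]
= (1/1.411) ln[5.162 × 0.4476] = 0.7087 × ln(2.310) = 0.7087 × 0.8374 = 0.5935 d.
L(t_c) = L₀ e^(−k_d t_c) = 22.0 × 0.8178 = 17.99 mg/L, and at the critical point k_2 D_c = k_d L, so D_c = (0.339/1.75) × 17.99 = 3.485 mg/L.
Minimum DO = C_s − D_c = 10.3 − 3.485 = 6.815 mg/L.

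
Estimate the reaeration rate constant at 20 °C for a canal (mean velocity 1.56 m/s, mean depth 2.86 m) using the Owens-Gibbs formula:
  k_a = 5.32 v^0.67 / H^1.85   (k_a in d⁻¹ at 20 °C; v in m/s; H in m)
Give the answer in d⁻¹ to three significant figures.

k_a = 5.32 × 1.56^0.67 / 2.86^1.85 = 5.32 × 1.347 / 6.987 = 1.026 d⁻¹.

k_a ≈ 1.03 d⁻¹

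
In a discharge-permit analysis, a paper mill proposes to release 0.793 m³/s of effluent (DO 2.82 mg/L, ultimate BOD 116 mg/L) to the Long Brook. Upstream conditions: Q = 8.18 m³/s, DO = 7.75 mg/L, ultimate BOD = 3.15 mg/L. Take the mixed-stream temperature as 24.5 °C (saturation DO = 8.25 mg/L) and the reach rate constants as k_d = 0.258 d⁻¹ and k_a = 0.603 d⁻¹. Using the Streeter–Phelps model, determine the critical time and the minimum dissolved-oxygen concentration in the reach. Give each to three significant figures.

t_c ≈ 2.17 d; minimum DO ≈ 5.04 mg/L

Mixed DO = (8.18×7.75 + 0.793×2.82)/(8.18+0.793) = 65.63/8.973 = 7.314 mg/L.
Mixed L₀ = (8.18×3.15 + 0.793×116)/(8.973) = 117.8/8.973 = 13.12 mg/L.
Initial deficit D₀ = C_s − DO₀ = 8.25 − 7.314 = 0.9357 mg/L.
t_c = (1/0.3450) ln[(0.603/0.258)(1 − 0.9357×0.3450/(0.258×13.12))] = 2.899 × ln(2.114) = 2.170 d.
D_c = (0.258/0.603) × 13.12 × e^(−0.258×2.170) = 0.4279 × 13.12 × 0.5712 = 3.207 mg/L.
Minimum DO = 8.25 − 3.207 = 5.043 mg/L.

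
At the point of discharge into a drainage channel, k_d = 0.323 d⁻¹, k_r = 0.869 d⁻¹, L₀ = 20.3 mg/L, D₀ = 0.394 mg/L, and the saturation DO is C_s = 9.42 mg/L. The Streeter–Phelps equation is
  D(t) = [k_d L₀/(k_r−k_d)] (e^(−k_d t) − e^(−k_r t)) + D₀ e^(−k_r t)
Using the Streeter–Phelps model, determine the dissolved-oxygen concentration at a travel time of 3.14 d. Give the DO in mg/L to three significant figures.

DO ≈ 5.82 mg/L

k_d L₀/(k_r−k_d) = 0.323×20.3/(0.869−0.323) = 6.557/0.5460 = 12.01 mg/L.
e^(−k_d t) = e^(−0.323×3.140) = 0.3627; e^(−k_r t) = e^(−0.869×3.140) = 0.06531.
D = 12.01 × (0.3627 − 0.06531) + 0.394 × 0.06531 = 3.571 + 0.02573 = 3.597 mg/L.
DO = C_s − D = 9.42 − 3.597 = 5.823 mg/L.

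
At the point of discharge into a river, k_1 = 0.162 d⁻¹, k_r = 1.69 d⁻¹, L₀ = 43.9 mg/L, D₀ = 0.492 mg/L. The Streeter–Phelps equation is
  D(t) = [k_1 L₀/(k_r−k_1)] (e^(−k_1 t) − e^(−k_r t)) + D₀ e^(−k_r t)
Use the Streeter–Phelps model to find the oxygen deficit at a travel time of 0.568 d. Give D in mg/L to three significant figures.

D ≈ 2.65 mg/L

k_1 L₀/(k_r−k_1) = 0.162×43.9/(1.69−0.162) = 7.112/1.528 = 4.654 mg/L.
e^(−k_1 t) = e^(−0.162×0.5680) = 0.9121; e^(−k_r t) = e^(−1.69×0.5680) = 0.3829.
D = 4.654 × (0.9121 − 0.3829) + 0.492 × 0.3829 = 2.463 + 0.1884 = 2.651 mg/L.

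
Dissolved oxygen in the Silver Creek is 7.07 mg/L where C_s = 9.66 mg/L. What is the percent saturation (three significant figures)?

% saturation = C/C_s × 100 = 7.07/9.66 × 100 = 73.2 %.

73.2 % saturation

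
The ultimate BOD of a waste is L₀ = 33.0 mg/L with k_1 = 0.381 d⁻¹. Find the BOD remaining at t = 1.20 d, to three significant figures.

L ≈ 20.9 mg/L

L_t = L₀ e^(−k_1 t) = 33.0 × e^(−0.381×1.20) = 33.0 × 0.6331 = 20.89 mg/L.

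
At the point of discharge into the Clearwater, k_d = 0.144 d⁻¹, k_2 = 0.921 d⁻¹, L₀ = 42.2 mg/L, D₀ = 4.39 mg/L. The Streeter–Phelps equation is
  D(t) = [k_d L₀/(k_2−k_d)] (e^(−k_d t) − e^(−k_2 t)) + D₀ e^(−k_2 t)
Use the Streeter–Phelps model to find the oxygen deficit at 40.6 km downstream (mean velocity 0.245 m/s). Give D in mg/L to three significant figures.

D ≈ 5.35 mg/L

Travel time t = x/v = 40.6 km / (0.245 m/s) = 40600 m / 0.245 m/s = 165700 s = 1.918 d.
k_d L₀/(k_2−k_d) = 0.144×42.2/(0.921−0.144) = 6.077/0.7770 = 7.821 mg/L.
e^(−k_d t) = e^(−0.144×1.918) = 0.7587; e^(−k_2 t) = e^(−0.921×1.918) = 0.1709.
D = 7.821 × (0.7587 − 0.1709) + 4.39 × 0.1709 = 4.597 + 0.7504 = 5.347 mg/L.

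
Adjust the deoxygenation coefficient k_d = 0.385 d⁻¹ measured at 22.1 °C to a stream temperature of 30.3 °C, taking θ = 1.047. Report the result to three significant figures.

k_d ≈ 0.561 d⁻¹

k_d(T₂) = k_d(T₁) · θ^(T₂−T₁) = 0.385 × 1.047^(30.3−22.1)
= 0.385 × 1.047^8.20 = 0.385 × 1.457 = 0.5611 d⁻¹.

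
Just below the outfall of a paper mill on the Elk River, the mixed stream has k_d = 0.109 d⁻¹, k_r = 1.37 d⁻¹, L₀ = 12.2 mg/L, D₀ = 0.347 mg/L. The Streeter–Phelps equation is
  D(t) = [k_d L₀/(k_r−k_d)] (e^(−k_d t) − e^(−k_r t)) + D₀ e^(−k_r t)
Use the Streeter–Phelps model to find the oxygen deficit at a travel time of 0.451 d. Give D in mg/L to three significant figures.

D ≈ 0.623 mg/L

k_d L₀/(k_r−k_d) = 0.109×12.2/(1.37−0.109) = 1.330/1.261 = 1.055 mg/L.
e^(−k_d t) = e^(−0.109×0.4510) = 0.9520; e^(−k_r t) = e^(−1.37×0.4510) = 0.5391.
D = 1.055 × (0.9520 − 0.5391) + 0.347 × 0.5391 = 0.4355 + 0.1871 = 0.6225 mg/L.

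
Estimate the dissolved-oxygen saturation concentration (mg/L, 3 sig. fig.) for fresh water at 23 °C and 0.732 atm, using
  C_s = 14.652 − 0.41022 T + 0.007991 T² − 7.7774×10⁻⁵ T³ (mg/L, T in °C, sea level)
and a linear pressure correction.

At sea level: C_s = 14.652 − 0.41022×23 + 0.007991×23² − 7.7774×10⁻⁵×23³ = 8.498 mg/L.
Pressure correction: C_s' = 8.498 × 0.732 = 6.220 mg/L.

C_s ≈ 6.22 mg/L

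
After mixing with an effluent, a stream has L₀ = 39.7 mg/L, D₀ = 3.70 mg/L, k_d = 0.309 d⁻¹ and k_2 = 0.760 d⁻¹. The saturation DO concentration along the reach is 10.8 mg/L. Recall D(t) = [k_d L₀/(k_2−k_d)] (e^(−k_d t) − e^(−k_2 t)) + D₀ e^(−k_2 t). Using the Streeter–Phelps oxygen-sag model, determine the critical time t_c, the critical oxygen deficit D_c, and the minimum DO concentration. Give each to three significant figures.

t_c ≈ 1.67 d; D_c ≈ 9.63 mg/L; min DO ≈ 1.17 mg/L

At the critical point dD/dt = 0, so k_d L₀ e^(−k_d t) = k_2 D. Substituting D(t) from the Streeter–Phelps equation and solving for t gives
t_c = ln[(k_2/k_d)(1 − D₀(k_2−k_d)/(k_d L₀))] / (k_2−k_d).
Here k_2−k_d = 0.4510 d⁻¹ and 1 − D₀(k_2−k_d)/(k_d L₀) = 1 − 3.70×0.4510/(0.309×39.7) = 0.8640, so
t_c = ln(2.460 × 0.8640) / 0.4510 = 0.7538 / 0.4510 = 1.671 d.
L(t_c) = L₀ e^(−k_d t_c) = 39.7 × 0.5966 = 23.69 mg/L, and at the critical point k_2 D_c = k_d L, so D_c = (0.309/0.760) × 23.69 = 9.631 mg/L.
Minimum DO = C_s − D_c = 10.8 − 9.631 = 1.169 mg/L.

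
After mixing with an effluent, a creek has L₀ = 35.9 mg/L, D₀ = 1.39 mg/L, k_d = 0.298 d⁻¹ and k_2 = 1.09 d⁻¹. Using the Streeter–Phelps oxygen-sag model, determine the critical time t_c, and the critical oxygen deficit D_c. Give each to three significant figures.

t_c ≈ 1.50 d; D_c ≈ 6.28 mg/L

At the critical point dD/dt = 0, so k_d L₀ e^(−k_d t) = k_2 D. Substituting D(t) from the Streeter–Phelps equation and solving for t gives
t_c = ln[(k_2/k_d)(1 − D₀(k_2−k_d)/(k_d L₀))] / (k_2−k_d).
Here k_2−k_d = 0.7920 d⁻¹ and 1 − D₀(k_2−k_d)/(k_d L₀) = 1 − 1.39×0.7920/(0.298×35.9) = 0.8971, so
t_c = ln(3.658 × 0.8971) / 0.7920 = 1.188 / 0.7920 = 1.500 d.
D_c = (k_d/k_2) L₀ e^(−k_d t_c) = (0.298/1.09) × 35.9 × e^(−0.298×1.500) = 0.2734 × 35.9 × 0.6395 = 6.276 mg/L.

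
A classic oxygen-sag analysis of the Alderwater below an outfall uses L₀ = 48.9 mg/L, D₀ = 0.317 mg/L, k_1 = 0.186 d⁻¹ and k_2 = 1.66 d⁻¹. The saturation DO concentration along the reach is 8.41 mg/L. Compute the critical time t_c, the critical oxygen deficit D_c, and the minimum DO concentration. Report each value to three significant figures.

t_c = [1/(k_2−k_1)] ln[(k_2/k_1)(1 − D₀(k_2−k_1)/(k_1 L₀))]
= [1/(1.66−0.186)] ln[(1.66/0.186)(1 − 0.317×1.474/(0.186×48.9))]
= (1/1.474) ln[8.925 × 0.9486] = 0.6784 × ln(8.466) = 0.6784 × 2.136 = 1.449 d.
L(t_c) = L₀ e^(−k_1 t_c) = 48.9 × 0.7637 = 37.35 mg/L, and at the critical point k_2 D_c = k_1 L, so D_c = (0.186/1.66) × 37.35 = 4.185 mg/L.
Minimum DO = C_s − D_c = 8.41 − 4.185 = 4.225 mg/L.

t_c ≈ 1.45 d; D_c ≈ 4.18 mg/L; min DO ≈ 4.23 mg/L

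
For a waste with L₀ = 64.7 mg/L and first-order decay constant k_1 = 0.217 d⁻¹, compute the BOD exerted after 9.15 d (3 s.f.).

y ≈ 55.8 mg/L

y_t = L₀(1 − e^(−k_1 t)) = 64.7 × (1 − e^(−0.217×9.15))
= 64.7 × (1 − 0.1373) = 64.7 × 0.8627 = 55.82 mg/L.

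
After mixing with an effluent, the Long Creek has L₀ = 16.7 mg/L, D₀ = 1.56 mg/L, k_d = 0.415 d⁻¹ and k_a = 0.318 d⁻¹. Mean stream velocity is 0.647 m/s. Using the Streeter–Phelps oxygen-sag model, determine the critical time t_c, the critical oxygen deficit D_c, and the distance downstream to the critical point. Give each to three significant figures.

t_c = [1/(k_a−k_d)] ln[(k_a/k_d)(1 − D₀(k_a−k_d)/(k_d L₀))]
= [1/(0.318−0.415)] ln[(0.318/0.415)(1 − 1.56×-0.09700/(0.415×16.7))]
= (1/-0.09700) ln[0.7663 × 1.022] = -10.31 × ln(0.7830) = -10.31 × -0.2446 = 2.522 d.
D_c = (k_d/k_a) L₀ e^(−k_d t_c) = (0.415/0.318) × 16.7 × e^(−0.415×2.522) = 1.305 × 16.7 × 0.3511 = 7.652 mg/L.
x_c = v t_c = 0.647 m/s × 2.522 d × 86400 s/d = 141000 m ≈ 141 km.

t_c ≈ 2.52 d; D_c ≈ 7.65 mg/L; x_c ≈ 141 km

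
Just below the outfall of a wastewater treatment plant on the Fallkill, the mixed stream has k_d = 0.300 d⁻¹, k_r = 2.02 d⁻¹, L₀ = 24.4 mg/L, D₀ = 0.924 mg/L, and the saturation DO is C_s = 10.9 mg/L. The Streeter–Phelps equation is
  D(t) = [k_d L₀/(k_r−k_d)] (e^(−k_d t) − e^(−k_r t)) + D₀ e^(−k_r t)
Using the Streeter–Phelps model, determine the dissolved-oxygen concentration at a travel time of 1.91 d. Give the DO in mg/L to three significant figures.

DO ≈ 8.57 mg/L

k_d L₀/(k_r−k_d) = 0.300×24.4/(2.02−0.300) = 7.320/1.720 = 4.256 mg/L.
e^(−k_d t) = e^(−0.300×1.910) = 0.5638; e^(−k_r t) = e^(−2.02×1.910) = 0.02111.
D = 4.256 × (0.5638 − 0.02111) + 0.924 × 0.02111 = 2.310 + 0.01950 = 2.329 mg/L.
DO = C_s − D = 10.9 − 2.329 = 8.571 mg/L.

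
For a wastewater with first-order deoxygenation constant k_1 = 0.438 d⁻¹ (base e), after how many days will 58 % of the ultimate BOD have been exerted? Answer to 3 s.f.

t ≈ 1.98 d

y/L₀ = 1 − e^(−k_1 t) = 0.58 ⇒ e^(−k_1 t) = 0.420
t = −ln(0.420) / 0.438 = 0.8675 / 0.438 = 1.981 d.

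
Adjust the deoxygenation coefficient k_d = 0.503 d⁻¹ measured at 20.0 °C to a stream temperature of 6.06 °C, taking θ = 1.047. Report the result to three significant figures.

k_d ≈ 0.265 d⁻¹

k_d(T₂) = k_d(T₁) · θ^(T₂−T₁) = 0.503 × 1.047^(6.06−20.0)
= 0.503 × 1.047^-13.9 = 0.503 × 0.5272 = 0.2652 d⁻¹.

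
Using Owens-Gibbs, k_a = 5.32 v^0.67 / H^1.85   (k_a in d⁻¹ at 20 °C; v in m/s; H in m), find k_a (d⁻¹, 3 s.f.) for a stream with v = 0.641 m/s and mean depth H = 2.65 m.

k_a ≈ 0.651 d⁻¹

k_a = 5.32 × 0.641^0.67 / 2.65^1.85 = 5.32 × 0.7423 / 6.067 = 0.6509 d⁻¹.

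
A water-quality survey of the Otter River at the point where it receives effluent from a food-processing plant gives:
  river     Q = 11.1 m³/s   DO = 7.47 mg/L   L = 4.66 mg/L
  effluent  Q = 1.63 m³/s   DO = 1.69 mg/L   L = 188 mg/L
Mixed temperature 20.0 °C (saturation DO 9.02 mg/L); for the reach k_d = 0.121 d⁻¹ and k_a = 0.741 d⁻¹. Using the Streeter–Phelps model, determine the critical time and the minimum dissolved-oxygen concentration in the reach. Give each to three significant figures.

t_c ≈ 2.05 d; minimum DO ≈ 5.44 mg/L

Mixed DO = (11.1×7.47 + 1.63×1.69)/(11.1+1.63) = 85.67/12.73 = 6.730 mg/L.
Mixed L₀ = (11.1×4.66 + 1.63×188)/(12.73) = 358.2/12.73 = 28.14 mg/L.
Initial deficit D₀ = C_s − DO₀ = 9.02 − 6.730 = 2.290 mg/L.
t_c = (1/0.6200) ln[(0.741/0.121)(1 − 2.290×0.6200/(0.121×28.14))] = 1.613 × ln(3.570) = 2.052 d.
D_c = (0.121/0.741) × 28.14 × e^(−0.121×2.052) = 0.1633 × 28.14 × 0.7801 = 3.584 mg/L.
Minimum DO = 9.02 − 3.584 = 5.436 mg/L.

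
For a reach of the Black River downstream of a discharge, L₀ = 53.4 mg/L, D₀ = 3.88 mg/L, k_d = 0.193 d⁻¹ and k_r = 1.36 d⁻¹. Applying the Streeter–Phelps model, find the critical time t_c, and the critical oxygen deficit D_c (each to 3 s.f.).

t_c ≈ 1.18 d; D_c ≈ 6.04 mg/L

At the critical point dD/dt = 0, so k_d L₀ e^(−k_d t) = k_r D. Substituting D(t) from the Streeter–Phelps equation and solving for t gives
t_c = ln[(k_r/k_d)(1 − D₀(k_r−k_d)/(k_d L₀))] / (k_r−k_d).
Here k_r−k_d = 1.167 d⁻¹ and 1 − D₀(k_r−k_d)/(k_d L₀) = 1 − 3.88×1.167/(0.193×53.4) = 0.5607, so
t_c = ln(7.047 × 0.5607) / 1.167 = 1.374 / 1.167 = 1.177 d.
D_c = (k_d/k_r) L₀ e^(−k_d t_c) = (0.193/1.36) × 53.4 × e^(−0.193×1.177) = 0.1419 × 53.4 × 0.7967 = 6.038 mg/L.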